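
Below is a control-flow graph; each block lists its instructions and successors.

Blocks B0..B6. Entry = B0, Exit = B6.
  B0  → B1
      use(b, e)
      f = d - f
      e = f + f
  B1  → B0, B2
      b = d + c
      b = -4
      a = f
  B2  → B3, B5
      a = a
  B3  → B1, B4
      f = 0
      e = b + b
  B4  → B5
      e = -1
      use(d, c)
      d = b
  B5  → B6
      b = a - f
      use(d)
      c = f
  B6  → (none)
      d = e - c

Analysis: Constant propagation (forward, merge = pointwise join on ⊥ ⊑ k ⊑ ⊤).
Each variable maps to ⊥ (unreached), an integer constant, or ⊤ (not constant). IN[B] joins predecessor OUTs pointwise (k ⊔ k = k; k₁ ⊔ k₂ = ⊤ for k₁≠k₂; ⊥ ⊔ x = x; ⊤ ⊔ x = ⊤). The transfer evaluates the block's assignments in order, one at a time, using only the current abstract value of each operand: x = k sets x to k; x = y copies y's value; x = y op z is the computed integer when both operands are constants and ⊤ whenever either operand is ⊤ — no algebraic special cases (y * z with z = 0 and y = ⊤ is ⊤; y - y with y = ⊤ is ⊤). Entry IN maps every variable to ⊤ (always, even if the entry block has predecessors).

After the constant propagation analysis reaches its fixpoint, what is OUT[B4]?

Converged values:
  B0:   IN=(all ⊤)   OUT=(all ⊤)
  B1:   IN=(all ⊤)   OUT={b:-4; rest ⊤}
  B2:   IN={b:-4; rest ⊤}   OUT={b:-4; rest ⊤}
  B3:   IN={b:-4; rest ⊤}   OUT={b:-4, e:-8, f:0; rest ⊤}
  B4:   IN={b:-4, e:-8, f:0; rest ⊤}   OUT={b:-4, d:-4, e:-1, f:0; rest ⊤}
  B5:   IN={b:-4; rest ⊤}   OUT=(all ⊤)
  B6:   IN=(all ⊤)   OUT=(all ⊤)

Merge at B4: IN[B4] = OUT[B3] = {a: ⊤, b: -4, c: ⊤, d: ⊤, e: -8, f: 0}
Applying B4's transfer function to that IN value gives OUT[B4] (row B4 above).

Answer: {a: ⊤, b: -4, c: ⊤, d: -4, e: -1, f: 0}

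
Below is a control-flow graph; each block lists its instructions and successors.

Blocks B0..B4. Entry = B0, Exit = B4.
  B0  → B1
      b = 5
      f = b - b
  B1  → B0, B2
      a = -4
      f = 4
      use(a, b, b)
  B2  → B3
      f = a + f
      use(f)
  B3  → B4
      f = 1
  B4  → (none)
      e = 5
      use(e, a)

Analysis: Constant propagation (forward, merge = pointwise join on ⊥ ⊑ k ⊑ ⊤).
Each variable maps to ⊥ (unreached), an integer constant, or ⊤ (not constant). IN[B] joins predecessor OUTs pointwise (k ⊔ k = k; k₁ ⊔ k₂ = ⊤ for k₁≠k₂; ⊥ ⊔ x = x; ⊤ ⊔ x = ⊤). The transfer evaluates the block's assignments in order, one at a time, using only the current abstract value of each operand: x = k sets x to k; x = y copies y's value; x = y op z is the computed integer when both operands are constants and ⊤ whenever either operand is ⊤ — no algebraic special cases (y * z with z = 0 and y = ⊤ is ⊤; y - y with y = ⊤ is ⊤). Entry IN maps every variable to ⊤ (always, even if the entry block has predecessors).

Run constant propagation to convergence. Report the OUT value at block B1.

Per-block solution:
  B0: | IN=(all ⊤) | OUT={b:5, f:0; rest ⊤}
  B1: | IN={b:5, f:0; rest ⊤} | OUT={a:-4, b:5, f:4; rest ⊤}
  B2: | IN={a:-4, b:5, f:4; rest ⊤} | OUT={a:-4, b:5, f:0; rest ⊤}
  B3: | IN={a:-4, b:5, f:0; rest ⊤} | OUT={a:-4, b:5, f:1; rest ⊤}
  B4: | IN={a:-4, b:5, f:1; rest ⊤} | OUT={a:-4, b:5, e:5, f:1; rest ⊤}

Merge at B1: IN[B1] = OUT[B0] = {a: ⊤, b: 5, c: ⊤, d: ⊤, e: ⊤, f: 0}
Applying B1's transfer function to that IN value gives OUT[B1] (row B1 above).

Answer: {a: -4, b: 5, c: ⊤, d: ⊤, e: ⊤, f: 4}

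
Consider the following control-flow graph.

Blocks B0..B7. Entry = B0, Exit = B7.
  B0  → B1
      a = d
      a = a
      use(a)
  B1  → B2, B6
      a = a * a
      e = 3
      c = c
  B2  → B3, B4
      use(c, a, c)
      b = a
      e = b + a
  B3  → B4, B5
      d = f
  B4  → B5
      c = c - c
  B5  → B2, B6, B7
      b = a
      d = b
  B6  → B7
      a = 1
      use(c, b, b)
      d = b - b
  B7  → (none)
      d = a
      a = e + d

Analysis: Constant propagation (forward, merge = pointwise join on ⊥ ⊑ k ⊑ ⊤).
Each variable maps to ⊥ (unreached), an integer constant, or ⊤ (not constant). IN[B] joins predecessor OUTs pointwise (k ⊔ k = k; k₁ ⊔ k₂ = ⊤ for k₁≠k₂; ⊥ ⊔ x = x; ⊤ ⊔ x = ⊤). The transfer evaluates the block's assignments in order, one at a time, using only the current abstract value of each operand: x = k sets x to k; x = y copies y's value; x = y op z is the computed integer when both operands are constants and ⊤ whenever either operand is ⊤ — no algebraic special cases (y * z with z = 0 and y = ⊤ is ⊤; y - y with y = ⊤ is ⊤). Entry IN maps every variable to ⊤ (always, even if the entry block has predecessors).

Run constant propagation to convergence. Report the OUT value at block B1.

Answer: {a: ⊤, b: ⊤, c: ⊤, d: ⊤, e: 3, f: ⊤}

Working:
Converged values:
  B0:  IN=(all ⊤)  OUT=(all ⊤)
  B1:  IN=(all ⊤)  OUT={e:3; rest ⊤}
  B2:  IN=(all ⊤)  OUT=(all ⊤)
  B3:  IN=(all ⊤)  OUT=(all ⊤)
  B4:  IN=(all ⊤)  OUT=(all ⊤)
  B5:  IN=(all ⊤)  OUT=(all ⊤)
  B6:  IN=(all ⊤)  OUT={a:1; rest ⊤}
  B7:  IN=(all ⊤)  OUT=(all ⊤)

Merge at B1: IN[B1] = OUT[B0] = {a: ⊤, b: ⊤, c: ⊤, d: ⊤, e: ⊤, f: ⊤}
Applying B1's transfer function to that IN value gives OUT[B1] (row B1 above).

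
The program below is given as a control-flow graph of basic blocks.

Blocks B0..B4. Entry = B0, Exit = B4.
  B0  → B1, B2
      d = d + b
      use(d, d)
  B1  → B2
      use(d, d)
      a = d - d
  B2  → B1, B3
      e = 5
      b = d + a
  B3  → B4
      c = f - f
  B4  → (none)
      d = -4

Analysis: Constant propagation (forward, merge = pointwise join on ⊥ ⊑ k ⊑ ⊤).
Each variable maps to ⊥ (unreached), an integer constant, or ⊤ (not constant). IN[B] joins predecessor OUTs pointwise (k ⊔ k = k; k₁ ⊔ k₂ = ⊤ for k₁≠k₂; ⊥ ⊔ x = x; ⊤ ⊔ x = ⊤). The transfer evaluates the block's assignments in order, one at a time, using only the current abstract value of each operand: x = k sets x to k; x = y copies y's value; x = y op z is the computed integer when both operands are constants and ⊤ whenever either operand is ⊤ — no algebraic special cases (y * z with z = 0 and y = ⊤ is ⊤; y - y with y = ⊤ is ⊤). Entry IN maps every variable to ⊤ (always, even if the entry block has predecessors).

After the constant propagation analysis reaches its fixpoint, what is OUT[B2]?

Answer: {a: ⊤, b: ⊤, c: ⊤, d: ⊤, e: 5, f: ⊤}

Derivation:
Per-block solution:
  B0: | IN=(all ⊤) | OUT=(all ⊤)
  B1: | IN=(all ⊤) | OUT=(all ⊤)
  B2: | IN=(all ⊤) | OUT={e:5; rest ⊤}
  B3: | IN={e:5; rest ⊤} | OUT={e:5; rest ⊤}
  B4: | IN={e:5; rest ⊤} | OUT={d:-4, e:5; rest ⊤}

Merge at B2: IN[B2] = OUT[B0] ⊔ OUT[B1] = {a: ⊤, b: ⊤, c: ⊤, d: ⊤, e: ⊤, f: ⊤}
Applying B2's transfer function to that IN value gives OUT[B2] (row B2 above).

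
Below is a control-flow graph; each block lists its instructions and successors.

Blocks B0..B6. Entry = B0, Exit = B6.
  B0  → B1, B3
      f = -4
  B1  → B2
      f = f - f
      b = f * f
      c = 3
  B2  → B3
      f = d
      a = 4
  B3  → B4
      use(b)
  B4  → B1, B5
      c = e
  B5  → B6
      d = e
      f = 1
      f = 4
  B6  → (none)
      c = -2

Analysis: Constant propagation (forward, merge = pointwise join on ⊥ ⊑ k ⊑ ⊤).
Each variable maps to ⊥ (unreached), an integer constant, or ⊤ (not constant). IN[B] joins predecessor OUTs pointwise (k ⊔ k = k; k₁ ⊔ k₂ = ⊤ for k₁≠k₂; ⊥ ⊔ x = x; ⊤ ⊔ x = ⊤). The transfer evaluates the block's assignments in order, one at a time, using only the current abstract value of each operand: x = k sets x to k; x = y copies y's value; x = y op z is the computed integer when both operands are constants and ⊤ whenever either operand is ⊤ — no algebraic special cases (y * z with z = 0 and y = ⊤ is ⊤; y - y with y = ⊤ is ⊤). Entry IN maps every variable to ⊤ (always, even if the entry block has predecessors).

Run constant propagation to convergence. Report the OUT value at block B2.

Answer: {a: 4, b: ⊤, c: 3, d: ⊤, e: ⊤, f: ⊤}

Derivation:
Fixpoint table:
  B0:   IN=(all ⊤)   OUT={f:-4; rest ⊤}
  B1:   IN=(all ⊤)   OUT={c:3; rest ⊤}
  B2:   IN={c:3; rest ⊤}   OUT={a:4, c:3; rest ⊤}
  B3:   IN=(all ⊤)   OUT=(all ⊤)
  B4:   IN=(all ⊤)   OUT=(all ⊤)
  B5:   IN=(all ⊤)   OUT={f:4; rest ⊤}
  B6:   IN={f:4; rest ⊤}   OUT={c:-2, f:4; rest ⊤}

Merge at B2: IN[B2] = OUT[B1] = {a: ⊤, b: ⊤, c: 3, d: ⊤, e: ⊤, f: ⊤}
Applying B2's transfer function to that IN value gives OUT[B2] (row B2 above).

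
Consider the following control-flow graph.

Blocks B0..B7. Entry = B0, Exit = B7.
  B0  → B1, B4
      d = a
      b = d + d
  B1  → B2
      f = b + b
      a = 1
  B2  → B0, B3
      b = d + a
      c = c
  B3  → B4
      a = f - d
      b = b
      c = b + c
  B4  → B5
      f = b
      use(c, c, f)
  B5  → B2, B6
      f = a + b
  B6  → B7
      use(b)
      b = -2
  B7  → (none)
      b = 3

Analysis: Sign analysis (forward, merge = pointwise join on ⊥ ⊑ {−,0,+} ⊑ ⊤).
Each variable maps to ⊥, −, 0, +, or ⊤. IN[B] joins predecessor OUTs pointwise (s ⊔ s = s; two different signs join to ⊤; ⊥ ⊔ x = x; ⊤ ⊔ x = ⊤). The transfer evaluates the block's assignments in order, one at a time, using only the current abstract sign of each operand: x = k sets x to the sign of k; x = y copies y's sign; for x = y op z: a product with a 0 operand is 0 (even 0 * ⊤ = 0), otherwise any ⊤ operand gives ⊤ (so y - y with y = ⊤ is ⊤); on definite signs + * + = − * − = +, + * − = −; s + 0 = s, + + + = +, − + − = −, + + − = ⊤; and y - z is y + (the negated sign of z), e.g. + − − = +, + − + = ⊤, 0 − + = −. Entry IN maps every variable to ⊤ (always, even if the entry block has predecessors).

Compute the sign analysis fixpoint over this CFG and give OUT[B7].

Answer: {a: ⊤, b: +, c: ⊤, d: ⊤, e: ⊤, f: ⊤}

Trace:
Converged values:
  B0:  IN=(all ⊤)  OUT=(all ⊤)
  B1:  IN=(all ⊤)  OUT={a:+; rest ⊤}
  B2:  IN=(all ⊤)  OUT=(all ⊤)
  B3:  IN=(all ⊤)  OUT=(all ⊤)
  B4:  IN=(all ⊤)  OUT=(all ⊤)
  B5:  IN=(all ⊤)  OUT=(all ⊤)
  B6:  IN=(all ⊤)  OUT={b:-; rest ⊤}
  B7:  IN={b:-; rest ⊤}  OUT={b:+; rest ⊤}

Merge at B7: IN[B7] = OUT[B6] = {a: ⊤, b: -, c: ⊤, d: ⊤, e: ⊤, f: ⊤}
Applying B7's transfer function to that IN value gives OUT[B7] (row B7 above).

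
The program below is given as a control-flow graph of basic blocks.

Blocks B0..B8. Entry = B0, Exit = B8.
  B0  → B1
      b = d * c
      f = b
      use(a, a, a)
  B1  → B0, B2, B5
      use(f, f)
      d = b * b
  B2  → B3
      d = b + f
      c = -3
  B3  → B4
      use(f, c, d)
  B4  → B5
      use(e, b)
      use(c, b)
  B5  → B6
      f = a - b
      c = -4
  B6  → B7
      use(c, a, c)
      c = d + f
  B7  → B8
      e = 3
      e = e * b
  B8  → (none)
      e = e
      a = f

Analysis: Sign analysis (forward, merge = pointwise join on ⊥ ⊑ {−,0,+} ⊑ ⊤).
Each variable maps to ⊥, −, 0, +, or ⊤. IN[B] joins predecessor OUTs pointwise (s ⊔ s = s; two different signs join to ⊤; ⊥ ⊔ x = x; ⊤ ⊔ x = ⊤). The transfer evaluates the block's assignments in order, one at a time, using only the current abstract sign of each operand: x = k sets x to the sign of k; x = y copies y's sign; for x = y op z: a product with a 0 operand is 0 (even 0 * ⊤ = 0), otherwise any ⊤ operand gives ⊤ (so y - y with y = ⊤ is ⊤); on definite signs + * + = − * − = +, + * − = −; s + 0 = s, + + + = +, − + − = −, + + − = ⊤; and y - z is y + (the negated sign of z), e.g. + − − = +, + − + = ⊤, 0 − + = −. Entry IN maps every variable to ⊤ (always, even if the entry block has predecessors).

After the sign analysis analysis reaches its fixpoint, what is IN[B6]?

Per-block solution:
  B0: | IN=(all ⊤) | OUT=(all ⊤)
  B1: | IN=(all ⊤) | OUT=(all ⊤)
  B2: | IN=(all ⊤) | OUT={c:-; rest ⊤}
  B3: | IN={c:-; rest ⊤} | OUT={c:-; rest ⊤}
  B4: | IN={c:-; rest ⊤} | OUT={c:-; rest ⊤}
  B5: | IN=(all ⊤) | OUT={c:-; rest ⊤}
  B6: | IN={c:-; rest ⊤} | OUT=(all ⊤)
  B7: | IN=(all ⊤) | OUT=(all ⊤)
  B8: | IN=(all ⊤) | OUT=(all ⊤)

Merge at B6: IN[B6] = OUT[B5] = {a: ⊤, b: ⊤, c: -, d: ⊤, e: ⊤, f: ⊤}

Answer: {a: ⊤, b: ⊤, c: -, d: ⊤, e: ⊤, f: ⊤}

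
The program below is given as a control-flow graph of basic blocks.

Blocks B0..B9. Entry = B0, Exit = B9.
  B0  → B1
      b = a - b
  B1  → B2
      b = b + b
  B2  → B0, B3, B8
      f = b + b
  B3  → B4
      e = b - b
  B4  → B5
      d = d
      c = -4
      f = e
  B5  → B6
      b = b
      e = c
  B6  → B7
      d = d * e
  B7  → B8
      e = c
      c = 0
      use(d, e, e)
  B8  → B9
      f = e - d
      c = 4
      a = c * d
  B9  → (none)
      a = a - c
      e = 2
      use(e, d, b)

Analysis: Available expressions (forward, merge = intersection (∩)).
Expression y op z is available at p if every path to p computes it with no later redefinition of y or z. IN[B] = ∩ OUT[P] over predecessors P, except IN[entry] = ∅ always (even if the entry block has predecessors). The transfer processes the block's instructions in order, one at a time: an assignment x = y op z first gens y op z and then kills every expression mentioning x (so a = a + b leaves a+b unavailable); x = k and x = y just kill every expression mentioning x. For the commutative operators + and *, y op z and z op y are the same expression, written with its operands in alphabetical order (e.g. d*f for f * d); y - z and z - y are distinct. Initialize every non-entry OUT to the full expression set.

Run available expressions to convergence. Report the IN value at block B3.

Answer: {b+b}

Trace:
Fixpoint table:
  B0:  IN={}  OUT={}
  B1:  IN={}  OUT={}
  B2:  IN={}  OUT={b+b}
  B3:  IN={b+b}  OUT={b+b, b-b}
  B4:  IN={b+b, b-b}  OUT={b+b, b-b}
  B5:  IN={b+b, b-b}  OUT={}
  B6:  IN={}  OUT={}
  B7:  IN={}  OUT={}
  B8:  IN={}  OUT={c*d, e-d}
  B9:  IN={c*d, e-d}  OUT={c*d}

Merge at B3: IN[B3] = OUT[B2] = {b+b}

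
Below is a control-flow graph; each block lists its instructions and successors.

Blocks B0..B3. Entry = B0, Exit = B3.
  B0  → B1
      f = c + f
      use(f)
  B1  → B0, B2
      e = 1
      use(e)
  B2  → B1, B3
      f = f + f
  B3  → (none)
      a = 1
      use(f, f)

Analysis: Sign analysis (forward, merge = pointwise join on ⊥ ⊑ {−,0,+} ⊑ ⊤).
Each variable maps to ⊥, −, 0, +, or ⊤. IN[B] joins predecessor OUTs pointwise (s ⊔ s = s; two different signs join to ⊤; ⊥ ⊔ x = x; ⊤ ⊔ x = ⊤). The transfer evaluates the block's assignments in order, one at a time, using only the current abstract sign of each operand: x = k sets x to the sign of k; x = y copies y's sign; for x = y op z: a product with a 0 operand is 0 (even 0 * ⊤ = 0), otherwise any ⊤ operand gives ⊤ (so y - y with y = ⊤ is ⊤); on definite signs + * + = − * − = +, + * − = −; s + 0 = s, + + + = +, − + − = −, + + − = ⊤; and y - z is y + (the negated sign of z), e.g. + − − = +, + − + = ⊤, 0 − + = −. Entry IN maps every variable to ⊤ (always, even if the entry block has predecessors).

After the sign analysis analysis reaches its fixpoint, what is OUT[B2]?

Per-block solution:
  B0: | IN=(all ⊤) | OUT=(all ⊤)
  B1: | IN=(all ⊤) | OUT={e:+; rest ⊤}
  B2: | IN={e:+; rest ⊤} | OUT={e:+; rest ⊤}
  B3: | IN={e:+; rest ⊤} | OUT={a:+, e:+; rest ⊤}

Merge at B2: IN[B2] = OUT[B1] = {a: ⊤, b: ⊤, c: ⊤, d: ⊤, e: +, f: ⊤}
Applying B2's transfer function to that IN value gives OUT[B2] (row B2 above).

Answer: {a: ⊤, b: ⊤, c: ⊤, d: ⊤, e: +, f: ⊤}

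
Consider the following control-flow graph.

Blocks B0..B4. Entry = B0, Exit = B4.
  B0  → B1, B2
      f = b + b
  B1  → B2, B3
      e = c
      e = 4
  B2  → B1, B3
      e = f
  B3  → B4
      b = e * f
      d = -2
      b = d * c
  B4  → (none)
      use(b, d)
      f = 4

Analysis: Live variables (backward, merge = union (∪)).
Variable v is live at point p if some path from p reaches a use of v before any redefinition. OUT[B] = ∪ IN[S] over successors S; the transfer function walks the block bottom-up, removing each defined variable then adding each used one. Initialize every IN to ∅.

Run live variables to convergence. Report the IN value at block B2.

Converged values:
  B0: | IN={b, c} | OUT={c, f}
  B1: | IN={c, f} | OUT={c, e, f}
  B2: | IN={c, f} | OUT={c, e, f}
  B3: | IN={c, e, f} | OUT={b, d}
  B4: | IN={b, d} | OUT={}

Merge at B2: OUT[B2] = IN[B1] ⊔ IN[B3] = {c, e, f}
Applying B2's transfer function to that OUT value gives IN[B2] (row B2 above).

Answer: {c, f}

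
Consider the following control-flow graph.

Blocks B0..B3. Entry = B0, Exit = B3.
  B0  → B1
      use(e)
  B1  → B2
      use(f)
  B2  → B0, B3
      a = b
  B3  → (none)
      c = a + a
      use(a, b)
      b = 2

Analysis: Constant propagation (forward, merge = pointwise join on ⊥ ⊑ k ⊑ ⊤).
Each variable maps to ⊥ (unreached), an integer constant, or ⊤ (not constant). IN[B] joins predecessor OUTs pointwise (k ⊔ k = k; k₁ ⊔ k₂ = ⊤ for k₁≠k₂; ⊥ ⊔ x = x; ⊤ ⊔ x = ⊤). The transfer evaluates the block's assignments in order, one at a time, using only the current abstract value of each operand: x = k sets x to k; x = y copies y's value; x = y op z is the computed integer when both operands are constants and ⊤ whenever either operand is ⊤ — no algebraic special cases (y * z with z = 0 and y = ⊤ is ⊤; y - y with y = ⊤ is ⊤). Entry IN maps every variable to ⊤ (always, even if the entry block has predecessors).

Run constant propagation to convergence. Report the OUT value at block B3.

Converged values:
  B0:   IN=(all ⊤)   OUT=(all ⊤)
  B1:   IN=(all ⊤)   OUT=(all ⊤)
  B2:   IN=(all ⊤)   OUT=(all ⊤)
  B3:   IN=(all ⊤)   OUT={b:2; rest ⊤}

Merge at B3: IN[B3] = OUT[B2] = {a: ⊤, b: ⊤, c: ⊤, d: ⊤, e: ⊤, f: ⊤}
Applying B3's transfer function to that IN value gives OUT[B3] (row B3 above).

Answer: {a: ⊤, b: 2, c: ⊤, d: ⊤, e: ⊤, f: ⊤}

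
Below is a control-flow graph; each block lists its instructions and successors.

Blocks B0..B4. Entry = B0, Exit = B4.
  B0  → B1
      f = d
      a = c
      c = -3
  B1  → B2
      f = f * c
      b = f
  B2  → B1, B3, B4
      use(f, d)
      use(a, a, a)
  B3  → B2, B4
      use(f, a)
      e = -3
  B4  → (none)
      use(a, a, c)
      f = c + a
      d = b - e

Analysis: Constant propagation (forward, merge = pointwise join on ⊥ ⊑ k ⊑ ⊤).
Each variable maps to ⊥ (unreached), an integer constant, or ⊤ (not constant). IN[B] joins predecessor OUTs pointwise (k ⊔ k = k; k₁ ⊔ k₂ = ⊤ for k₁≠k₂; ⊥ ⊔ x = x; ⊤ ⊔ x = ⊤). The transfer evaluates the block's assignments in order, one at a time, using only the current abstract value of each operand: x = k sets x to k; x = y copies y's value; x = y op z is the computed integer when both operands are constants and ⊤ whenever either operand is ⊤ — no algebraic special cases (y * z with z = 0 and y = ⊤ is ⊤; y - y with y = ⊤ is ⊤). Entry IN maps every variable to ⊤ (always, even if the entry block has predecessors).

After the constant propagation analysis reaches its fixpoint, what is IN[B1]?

Fixpoint table:
  B0: | IN=(all ⊤) | OUT={c:-3; rest ⊤}
  B1: | IN={c:-3; rest ⊤} | OUT={c:-3; rest ⊤}
  B2: | IN={c:-3; rest ⊤} | OUT={c:-3; rest ⊤}
  B3: | IN={c:-3; rest ⊤} | OUT={c:-3, e:-3; rest ⊤}
  B4: | IN={c:-3; rest ⊤} | OUT={c:-3; rest ⊤}

Merge at B1: IN[B1] = OUT[B0] ⊔ OUT[B2] = {a: ⊤, b: ⊤, c: -3, d: ⊤, e: ⊤, f: ⊤}

Answer: {a: ⊤, b: ⊤, c: -3, d: ⊤, e: ⊤, f: ⊤}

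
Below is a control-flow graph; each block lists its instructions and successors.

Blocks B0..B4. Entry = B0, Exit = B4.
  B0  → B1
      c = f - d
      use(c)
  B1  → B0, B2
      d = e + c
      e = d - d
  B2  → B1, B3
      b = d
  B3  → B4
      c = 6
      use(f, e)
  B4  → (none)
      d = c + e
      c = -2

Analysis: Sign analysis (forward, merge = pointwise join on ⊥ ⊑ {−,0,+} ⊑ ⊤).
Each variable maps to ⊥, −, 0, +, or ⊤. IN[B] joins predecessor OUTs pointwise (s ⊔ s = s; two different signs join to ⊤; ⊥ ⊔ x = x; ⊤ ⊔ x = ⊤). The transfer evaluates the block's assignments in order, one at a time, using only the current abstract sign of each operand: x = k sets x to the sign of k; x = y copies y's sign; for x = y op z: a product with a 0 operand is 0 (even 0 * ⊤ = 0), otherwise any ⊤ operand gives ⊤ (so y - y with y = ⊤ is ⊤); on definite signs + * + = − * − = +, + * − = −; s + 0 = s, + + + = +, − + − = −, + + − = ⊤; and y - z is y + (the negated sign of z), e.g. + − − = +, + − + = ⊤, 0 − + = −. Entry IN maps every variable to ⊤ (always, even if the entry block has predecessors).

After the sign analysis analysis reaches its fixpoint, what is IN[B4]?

Fixpoint table:
  B0:   IN=(all ⊤)   OUT=(all ⊤)
  B1:   IN=(all ⊤)   OUT=(all ⊤)
  B2:   IN=(all ⊤)   OUT=(all ⊤)
  B3:   IN=(all ⊤)   OUT={c:+; rest ⊤}
  B4:   IN={c:+; rest ⊤}   OUT={c:-; rest ⊤}

Merge at B4: IN[B4] = OUT[B3] = {a: ⊤, b: ⊤, c: +, d: ⊤, e: ⊤, f: ⊤}

Answer: {a: ⊤, b: ⊤, c: +, d: ⊤, e: ⊤, f: ⊤}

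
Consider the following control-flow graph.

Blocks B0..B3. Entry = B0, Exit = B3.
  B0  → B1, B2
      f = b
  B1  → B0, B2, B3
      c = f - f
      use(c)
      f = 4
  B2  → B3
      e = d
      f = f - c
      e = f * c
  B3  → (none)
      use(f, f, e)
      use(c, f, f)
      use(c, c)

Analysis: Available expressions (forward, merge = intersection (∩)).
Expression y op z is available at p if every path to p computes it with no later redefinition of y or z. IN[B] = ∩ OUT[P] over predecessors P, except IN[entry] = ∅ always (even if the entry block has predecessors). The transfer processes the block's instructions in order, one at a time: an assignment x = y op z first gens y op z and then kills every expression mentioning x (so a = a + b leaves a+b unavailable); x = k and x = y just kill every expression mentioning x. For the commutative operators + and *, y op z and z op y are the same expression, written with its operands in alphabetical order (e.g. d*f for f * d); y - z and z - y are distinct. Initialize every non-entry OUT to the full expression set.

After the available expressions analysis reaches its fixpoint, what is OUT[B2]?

Answer: {c*f}

Trace:
Fixpoint table:
  B0:   IN={}   OUT={}
  B1:   IN={}   OUT={}
  B2:   IN={}   OUT={c*f}
  B3:   IN={}   OUT={}

Merge at B2: IN[B2] = OUT[B0] ∩ OUT[B1] = {}
Applying B2's transfer function to that IN value gives OUT[B2] (row B2 above).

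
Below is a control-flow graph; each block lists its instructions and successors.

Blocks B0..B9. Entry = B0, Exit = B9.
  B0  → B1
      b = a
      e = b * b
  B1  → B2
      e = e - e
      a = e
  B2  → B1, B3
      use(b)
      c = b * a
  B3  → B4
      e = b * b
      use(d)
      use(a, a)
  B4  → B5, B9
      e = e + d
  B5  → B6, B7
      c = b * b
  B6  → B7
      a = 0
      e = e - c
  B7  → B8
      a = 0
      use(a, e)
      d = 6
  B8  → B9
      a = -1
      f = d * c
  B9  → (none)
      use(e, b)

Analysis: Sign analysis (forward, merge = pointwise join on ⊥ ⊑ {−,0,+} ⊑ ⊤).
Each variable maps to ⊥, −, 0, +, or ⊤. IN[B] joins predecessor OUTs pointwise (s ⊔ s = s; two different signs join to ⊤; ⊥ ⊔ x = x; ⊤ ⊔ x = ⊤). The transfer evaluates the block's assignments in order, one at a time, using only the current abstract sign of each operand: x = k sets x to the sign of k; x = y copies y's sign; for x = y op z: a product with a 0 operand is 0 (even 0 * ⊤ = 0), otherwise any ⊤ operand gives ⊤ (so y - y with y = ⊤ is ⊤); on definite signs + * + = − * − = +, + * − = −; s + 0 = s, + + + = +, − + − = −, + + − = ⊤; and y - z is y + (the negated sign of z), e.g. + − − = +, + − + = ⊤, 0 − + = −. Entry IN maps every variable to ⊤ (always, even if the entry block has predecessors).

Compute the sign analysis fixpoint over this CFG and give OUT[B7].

Per-block solution:
  B0: | IN=(all ⊤) | OUT=(all ⊤)
  B1: | IN=(all ⊤) | OUT=(all ⊤)
  B2: | IN=(all ⊤) | OUT=(all ⊤)
  B3: | IN=(all ⊤) | OUT=(all ⊤)
  B4: | IN=(all ⊤) | OUT=(all ⊤)
  B5: | IN=(all ⊤) | OUT=(all ⊤)
  B6: | IN=(all ⊤) | OUT={a:0; rest ⊤}
  B7: | IN=(all ⊤) | OUT={a:0, d:+; rest ⊤}
  B8: | IN={a:0, d:+; rest ⊤} | OUT={a:-, d:+; rest ⊤}
  B9: | IN=(all ⊤) | OUT=(all ⊤)

Merge at B7: IN[B7] = OUT[B5] ⊔ OUT[B6] = {a: ⊤, b: ⊤, c: ⊤, d: ⊤, e: ⊤, f: ⊤}
Applying B7's transfer function to that IN value gives OUT[B7] (row B7 above).

Answer: {a: 0, b: ⊤, c: ⊤, d: +, e: ⊤, f: ⊤}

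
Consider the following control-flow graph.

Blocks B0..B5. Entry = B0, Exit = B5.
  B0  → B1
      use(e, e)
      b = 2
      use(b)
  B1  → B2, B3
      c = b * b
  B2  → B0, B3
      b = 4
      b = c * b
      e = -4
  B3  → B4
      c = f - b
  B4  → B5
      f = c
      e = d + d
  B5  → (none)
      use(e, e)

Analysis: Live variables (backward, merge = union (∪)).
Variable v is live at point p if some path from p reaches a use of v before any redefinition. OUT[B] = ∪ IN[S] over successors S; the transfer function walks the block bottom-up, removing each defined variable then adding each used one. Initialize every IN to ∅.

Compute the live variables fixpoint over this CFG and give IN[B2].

Fixpoint table:
  B0:  IN={d, e, f}  OUT={b, d, f}
  B1:  IN={b, d, f}  OUT={b, c, d, f}
  B2:  IN={c, d, f}  OUT={b, d, e, f}
  B3:  IN={b, d, f}  OUT={c, d}
  B4:  IN={c, d}  OUT={e}
  B5:  IN={e}  OUT={}

Merge at B2: OUT[B2] = IN[B0] ⊔ IN[B3] = {b, d, e, f}
Applying B2's transfer function to that OUT value gives IN[B2] (row B2 above).

Answer: {c, d, f}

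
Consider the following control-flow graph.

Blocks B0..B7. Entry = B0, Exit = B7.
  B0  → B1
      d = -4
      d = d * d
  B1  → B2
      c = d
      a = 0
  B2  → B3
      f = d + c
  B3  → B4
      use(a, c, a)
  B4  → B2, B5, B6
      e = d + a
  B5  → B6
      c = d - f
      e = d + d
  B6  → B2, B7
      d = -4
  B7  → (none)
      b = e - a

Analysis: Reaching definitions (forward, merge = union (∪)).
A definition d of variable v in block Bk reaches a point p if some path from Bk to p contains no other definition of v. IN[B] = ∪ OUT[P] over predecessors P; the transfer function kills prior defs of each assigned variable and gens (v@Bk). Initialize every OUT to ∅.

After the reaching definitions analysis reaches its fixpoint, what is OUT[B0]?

Fixpoint table:
  B0:  IN={}  OUT={d@B0}
  B1:  IN={d@B0}  OUT={a@B1, c@B1, d@B0}
  B2:  IN={a@B1, c@B1, c@B5, d@B0, d@B6, e@B4, e@B5, f@B2}  OUT={a@B1, c@B1, c@B5, d@B0, d@B6, e@B4, e@B5, f@B2}
  B3:  IN={a@B1, c@B1, c@B5, d@B0, d@B6, e@B4, e@B5, f@B2}  OUT={a@B1, c@B1, c@B5, d@B0, d@B6, e@B4, e@B5, f@B2}
  B4:  IN={a@B1, c@B1, c@B5, d@B0, d@B6, e@B4, e@B5, f@B2}  OUT={a@B1, c@B1, c@B5, d@B0, d@B6, e@B4, f@B2}
  B5:  IN={a@B1, c@B1, c@B5, d@B0, d@B6, e@B4, f@B2}  OUT={a@B1, c@B5, d@B0, d@B6, e@B5, f@B2}
  B6:  IN={a@B1, c@B1, c@B5, d@B0, d@B6, e@B4, e@B5, f@B2}  OUT={a@B1, c@B1, c@B5, d@B6, e@B4, e@B5, f@B2}
  B7:  IN={a@B1, c@B1, c@B5, d@B6, e@B4, e@B5, f@B2}  OUT={a@B1, b@B7, c@B1, c@B5, d@B6, e@B4, e@B5, f@B2}

B0 is the boundary node: IN[B0] = {}
Applying B0's transfer function to that IN value gives OUT[B0] (row B0 above).

Answer: {d@B0}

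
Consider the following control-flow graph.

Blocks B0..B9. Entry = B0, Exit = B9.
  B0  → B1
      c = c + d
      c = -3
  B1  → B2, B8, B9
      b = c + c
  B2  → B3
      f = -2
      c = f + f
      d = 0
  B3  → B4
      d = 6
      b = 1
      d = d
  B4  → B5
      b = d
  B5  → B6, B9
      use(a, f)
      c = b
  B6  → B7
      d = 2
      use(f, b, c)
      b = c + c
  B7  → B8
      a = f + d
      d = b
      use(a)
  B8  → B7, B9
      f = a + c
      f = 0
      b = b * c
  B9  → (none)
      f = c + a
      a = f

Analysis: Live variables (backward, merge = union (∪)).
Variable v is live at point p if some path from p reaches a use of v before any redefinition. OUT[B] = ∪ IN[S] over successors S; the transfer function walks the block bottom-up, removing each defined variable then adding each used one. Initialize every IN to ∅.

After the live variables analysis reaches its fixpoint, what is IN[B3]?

Answer: {a, f}

Working:
Converged values:
  B0: | IN={a, c, d} | OUT={a, c, d}
  B1: | IN={a, c, d} | OUT={a, b, c, d}
  B2: | IN={a} | OUT={a, f}
  B3: | IN={a, f} | OUT={a, d, f}
  B4: | IN={a, d, f} | OUT={a, b, f}
  B5: | IN={a, b, f} | OUT={a, b, c, f}
  B6: | IN={b, c, f} | OUT={b, c, d, f}
  B7: | IN={b, c, d, f} | OUT={a, b, c, d}
  B8: | IN={a, b, c, d} | OUT={a, b, c, d, f}
  B9: | IN={a, c} | OUT={}

Merge at B3: OUT[B3] = IN[B4] = {a, d, f}
Applying B3's transfer function to that OUT value gives IN[B3] (row B3 above).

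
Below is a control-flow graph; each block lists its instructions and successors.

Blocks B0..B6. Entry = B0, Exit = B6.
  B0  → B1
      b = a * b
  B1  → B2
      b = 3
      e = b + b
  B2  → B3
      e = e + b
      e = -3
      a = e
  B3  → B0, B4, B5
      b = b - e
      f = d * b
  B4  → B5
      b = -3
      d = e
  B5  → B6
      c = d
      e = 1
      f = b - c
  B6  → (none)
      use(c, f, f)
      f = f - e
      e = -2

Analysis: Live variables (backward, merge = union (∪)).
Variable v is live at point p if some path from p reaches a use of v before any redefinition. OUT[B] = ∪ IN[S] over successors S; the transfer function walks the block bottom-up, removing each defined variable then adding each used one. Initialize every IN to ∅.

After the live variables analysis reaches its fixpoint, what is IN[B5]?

Per-block solution:
  B0:  IN={a, b, d}  OUT={d}
  B1:  IN={d}  OUT={b, d, e}
  B2:  IN={b, d, e}  OUT={a, b, d, e}
  B3:  IN={a, b, d, e}  OUT={a, b, d, e}
  B4:  IN={e}  OUT={b, d}
  B5:  IN={b, d}  OUT={c, e, f}
  B6:  IN={c, e, f}  OUT={}

Merge at B5: OUT[B5] = IN[B6] = {c, e, f}
Applying B5's transfer function to that OUT value gives IN[B5] (row B5 above).

Answer: {b, d}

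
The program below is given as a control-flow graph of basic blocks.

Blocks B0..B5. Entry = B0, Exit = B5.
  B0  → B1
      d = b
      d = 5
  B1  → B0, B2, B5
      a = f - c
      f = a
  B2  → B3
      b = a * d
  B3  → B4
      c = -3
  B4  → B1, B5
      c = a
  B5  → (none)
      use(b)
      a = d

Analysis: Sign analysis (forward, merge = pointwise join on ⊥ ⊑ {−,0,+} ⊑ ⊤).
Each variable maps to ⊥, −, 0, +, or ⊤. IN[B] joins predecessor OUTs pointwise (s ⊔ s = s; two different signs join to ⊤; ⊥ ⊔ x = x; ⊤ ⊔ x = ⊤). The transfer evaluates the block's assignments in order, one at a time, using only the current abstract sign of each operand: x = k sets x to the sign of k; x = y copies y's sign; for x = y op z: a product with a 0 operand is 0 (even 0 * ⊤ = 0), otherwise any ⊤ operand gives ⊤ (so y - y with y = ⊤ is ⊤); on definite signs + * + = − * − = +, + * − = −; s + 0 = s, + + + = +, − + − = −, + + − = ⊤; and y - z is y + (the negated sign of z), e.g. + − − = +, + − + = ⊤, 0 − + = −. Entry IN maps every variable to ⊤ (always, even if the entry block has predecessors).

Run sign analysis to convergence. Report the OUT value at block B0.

Converged values:
  B0:   IN=(all ⊤)   OUT={d:+; rest ⊤}
  B1:   IN={d:+; rest ⊤}   OUT={d:+; rest ⊤}
  B2:   IN={d:+; rest ⊤}   OUT={d:+; rest ⊤}
  B3:   IN={d:+; rest ⊤}   OUT={c:-, d:+; rest ⊤}
  B4:   IN={c:-, d:+; rest ⊤}   OUT={d:+; rest ⊤}
  B5:   IN={d:+; rest ⊤}   OUT={a:+, d:+; rest ⊤}

Merge at B0 (entry node, so the boundary value (all ⊤) is joined with the incoming edge(s)): IN[B0] = (all ⊤) ⊔ OUT[B1] = {a: ⊤, b: ⊤, c: ⊤, d: ⊤, e: ⊤, f: ⊤}
Applying B0's transfer function to that IN value gives OUT[B0] (row B0 above).

Answer: {a: ⊤, b: ⊤, c: ⊤, d: +, e: ⊤, f: ⊤}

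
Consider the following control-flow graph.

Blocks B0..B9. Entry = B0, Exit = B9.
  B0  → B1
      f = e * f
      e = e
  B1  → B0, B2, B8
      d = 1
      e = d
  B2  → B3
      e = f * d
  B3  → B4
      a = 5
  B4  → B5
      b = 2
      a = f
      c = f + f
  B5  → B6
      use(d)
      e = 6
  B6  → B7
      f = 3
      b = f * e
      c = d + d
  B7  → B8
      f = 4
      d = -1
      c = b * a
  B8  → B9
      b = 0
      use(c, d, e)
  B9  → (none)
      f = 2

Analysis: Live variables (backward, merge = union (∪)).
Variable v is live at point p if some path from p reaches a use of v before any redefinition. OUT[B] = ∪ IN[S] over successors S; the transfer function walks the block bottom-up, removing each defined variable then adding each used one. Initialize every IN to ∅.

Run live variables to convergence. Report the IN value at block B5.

Answer: {a, d}

Working:
Per-block solution:
  B0:  IN={c, e, f}  OUT={c, f}
  B1:  IN={c, f}  OUT={c, d, e, f}
  B2:  IN={d, f}  OUT={d, f}
  B3:  IN={d, f}  OUT={d, f}
  B4:  IN={d, f}  OUT={a, d}
  B5:  IN={a, d}  OUT={a, d, e}
  B6:  IN={a, d, e}  OUT={a, b, e}
  B7:  IN={a, b, e}  OUT={c, d, e}
  B8:  IN={c, d, e}  OUT={}
  B9:  IN={}  OUT={}

Merge at B5: OUT[B5] = IN[B6] = {a, d, e}
Applying B5's transfer function to that OUT value gives IN[B5] (row B5 above).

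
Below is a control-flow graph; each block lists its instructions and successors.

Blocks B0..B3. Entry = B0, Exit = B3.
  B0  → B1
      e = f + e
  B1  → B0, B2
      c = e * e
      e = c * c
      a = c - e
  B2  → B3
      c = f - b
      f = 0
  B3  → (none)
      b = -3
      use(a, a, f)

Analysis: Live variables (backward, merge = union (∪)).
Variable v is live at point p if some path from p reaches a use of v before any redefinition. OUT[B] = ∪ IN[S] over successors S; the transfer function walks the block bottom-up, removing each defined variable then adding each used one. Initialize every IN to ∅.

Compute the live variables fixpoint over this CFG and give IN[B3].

Answer: {a, f}

Trace:
Converged values:
  B0: | IN={b, e, f} | OUT={b, e, f}
  B1: | IN={b, e, f} | OUT={a, b, e, f}
  B2: | IN={a, b, f} | OUT={a, f}
  B3: | IN={a, f} | OUT={}

B3 is the boundary node: OUT[B3] = {}
Applying B3's transfer function to that OUT value gives IN[B3] (row B3 above).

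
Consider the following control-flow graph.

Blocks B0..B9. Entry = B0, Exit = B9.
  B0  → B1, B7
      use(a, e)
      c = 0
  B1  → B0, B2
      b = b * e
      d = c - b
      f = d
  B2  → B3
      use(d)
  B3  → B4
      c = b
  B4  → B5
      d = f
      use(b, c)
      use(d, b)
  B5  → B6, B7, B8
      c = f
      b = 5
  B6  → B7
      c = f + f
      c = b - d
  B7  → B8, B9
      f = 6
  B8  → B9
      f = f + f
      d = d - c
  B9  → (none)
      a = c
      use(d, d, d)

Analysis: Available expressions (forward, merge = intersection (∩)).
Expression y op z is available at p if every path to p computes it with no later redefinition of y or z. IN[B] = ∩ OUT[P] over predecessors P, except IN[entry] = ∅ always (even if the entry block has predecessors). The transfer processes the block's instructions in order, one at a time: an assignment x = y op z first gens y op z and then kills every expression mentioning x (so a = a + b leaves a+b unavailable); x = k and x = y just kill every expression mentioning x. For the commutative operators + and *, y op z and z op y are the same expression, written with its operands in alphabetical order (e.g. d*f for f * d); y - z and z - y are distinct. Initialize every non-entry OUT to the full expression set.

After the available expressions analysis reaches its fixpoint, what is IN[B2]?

Converged values:
  B0:   IN={}   OUT={}
  B1:   IN={}   OUT={c-b}
  B2:   IN={c-b}   OUT={c-b}
  B3:   IN={c-b}   OUT={}
  B4:   IN={}   OUT={}
  B5:   IN={}   OUT={}
  B6:   IN={}   OUT={b-d, f+f}
  B7:   IN={}   OUT={}
  B8:   IN={}   OUT={}
  B9:   IN={}   OUT={}

Merge at B2: IN[B2] = OUT[B1] = {c-b}

Answer: {c-b}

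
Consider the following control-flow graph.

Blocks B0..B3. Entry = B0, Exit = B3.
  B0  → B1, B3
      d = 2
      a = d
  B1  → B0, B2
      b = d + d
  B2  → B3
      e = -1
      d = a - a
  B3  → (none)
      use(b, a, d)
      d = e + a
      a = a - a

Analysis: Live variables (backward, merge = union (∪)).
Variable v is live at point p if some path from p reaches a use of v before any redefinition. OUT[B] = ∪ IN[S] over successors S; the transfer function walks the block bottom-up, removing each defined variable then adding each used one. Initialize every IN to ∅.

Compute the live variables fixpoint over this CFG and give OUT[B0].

Converged values:
  B0: | IN={b, e} | OUT={a, b, d, e}
  B1: | IN={a, d, e} | OUT={a, b, e}
  B2: | IN={a, b} | OUT={a, b, d, e}
  B3: | IN={a, b, d, e} | OUT={}

Merge at B0: OUT[B0] = IN[B1] ⊔ IN[B3] = {a, b, d, e}

Answer: {a, b, d, e}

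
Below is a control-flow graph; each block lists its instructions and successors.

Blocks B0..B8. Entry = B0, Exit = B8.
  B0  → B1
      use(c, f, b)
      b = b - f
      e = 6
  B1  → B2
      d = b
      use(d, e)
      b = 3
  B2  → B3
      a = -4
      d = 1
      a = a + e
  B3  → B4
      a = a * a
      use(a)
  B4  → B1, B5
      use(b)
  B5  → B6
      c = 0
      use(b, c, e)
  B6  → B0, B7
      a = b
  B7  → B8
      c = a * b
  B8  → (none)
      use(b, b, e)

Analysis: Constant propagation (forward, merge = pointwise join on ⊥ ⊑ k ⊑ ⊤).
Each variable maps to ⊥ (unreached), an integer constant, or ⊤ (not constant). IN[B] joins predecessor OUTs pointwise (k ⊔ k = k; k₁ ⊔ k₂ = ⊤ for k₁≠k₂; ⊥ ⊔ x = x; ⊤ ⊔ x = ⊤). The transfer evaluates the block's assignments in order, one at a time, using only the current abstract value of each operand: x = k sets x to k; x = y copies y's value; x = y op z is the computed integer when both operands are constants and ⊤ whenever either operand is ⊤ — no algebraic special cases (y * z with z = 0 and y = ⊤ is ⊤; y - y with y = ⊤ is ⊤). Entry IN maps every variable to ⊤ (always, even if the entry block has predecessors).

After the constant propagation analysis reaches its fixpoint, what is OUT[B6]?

Fixpoint table:
  B0:   IN=(all ⊤)   OUT={e:6; rest ⊤}
  B1:   IN={e:6; rest ⊤}   OUT={b:3, e:6; rest ⊤}
  B2:   IN={b:3, e:6; rest ⊤}   OUT={a:2, b:3, d:1, e:6; rest ⊤}
  B3:   IN={a:2, b:3, d:1, e:6; rest ⊤}   OUT={a:4, b:3, d:1, e:6; rest ⊤}
  B4:   IN={a:4, b:3, d:1, e:6; rest ⊤}   OUT={a:4, b:3, d:1, e:6; rest ⊤}
  B5:   IN={a:4, b:3, d:1, e:6; rest ⊤}   OUT={a:4, b:3, c:0, d:1, e:6; rest ⊤}
  B6:   IN={a:4, b:3, c:0, d:1, e:6; rest ⊤}   OUT={a:3, b:3, c:0, d:1, e:6; rest ⊤}
  B7:   IN={a:3, b:3, c:0, d:1, e:6; rest ⊤}   OUT={a:3, b:3, c:9, d:1, e:6; rest ⊤}
  B8:   IN={a:3, b:3, c:9, d:1, e:6; rest ⊤}   OUT={a:3, b:3, c:9, d:1, e:6; rest ⊤}

Merge at B6: IN[B6] = OUT[B5] = {a: 4, b: 3, c: 0, d: 1, e: 6, f: ⊤}
Applying B6's transfer function to that IN value gives OUT[B6] (row B6 above).

Answer: {a: 3, b: 3, c: 0, d: 1, e: 6, f: ⊤}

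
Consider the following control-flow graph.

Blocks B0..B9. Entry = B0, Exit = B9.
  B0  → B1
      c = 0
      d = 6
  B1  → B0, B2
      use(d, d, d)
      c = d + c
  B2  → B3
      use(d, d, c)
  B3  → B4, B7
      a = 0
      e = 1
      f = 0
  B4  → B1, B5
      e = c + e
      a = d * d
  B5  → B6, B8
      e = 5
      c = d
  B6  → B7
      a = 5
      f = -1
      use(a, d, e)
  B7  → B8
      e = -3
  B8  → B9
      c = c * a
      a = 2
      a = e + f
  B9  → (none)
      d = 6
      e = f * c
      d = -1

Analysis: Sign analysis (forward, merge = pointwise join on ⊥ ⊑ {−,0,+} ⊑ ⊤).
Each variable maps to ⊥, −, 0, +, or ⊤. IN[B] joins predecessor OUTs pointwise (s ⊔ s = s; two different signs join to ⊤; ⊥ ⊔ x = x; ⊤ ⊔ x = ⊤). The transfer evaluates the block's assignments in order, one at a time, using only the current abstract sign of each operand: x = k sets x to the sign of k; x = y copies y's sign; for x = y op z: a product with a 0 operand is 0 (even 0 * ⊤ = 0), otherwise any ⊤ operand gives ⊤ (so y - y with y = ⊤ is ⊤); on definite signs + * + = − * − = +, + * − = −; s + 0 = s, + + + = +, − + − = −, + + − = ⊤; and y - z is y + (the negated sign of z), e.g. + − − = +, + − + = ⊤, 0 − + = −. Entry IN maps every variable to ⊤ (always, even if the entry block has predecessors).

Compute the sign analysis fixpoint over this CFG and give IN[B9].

Fixpoint table:
  B0:  IN=(all ⊤)  OUT={c:0, d:+; rest ⊤}
  B1:  IN={d:+; rest ⊤}  OUT={d:+; rest ⊤}
  B2:  IN={d:+; rest ⊤}  OUT={d:+; rest ⊤}
  B3:  IN={d:+; rest ⊤}  OUT={a:0, d:+, e:+, f:0; rest ⊤}
  B4:  IN={a:0, d:+, e:+, f:0; rest ⊤}  OUT={a:+, d:+, f:0; rest ⊤}
  B5:  IN={a:+, d:+, f:0; rest ⊤}  OUT={a:+, c:+, d:+, e:+, f:0; rest ⊤}
  B6:  IN={a:+, c:+, d:+, e:+, f:0; rest ⊤}  OUT={a:+, c:+, d:+, e:+, f:-; rest ⊤}
  B7:  IN={d:+, e:+; rest ⊤}  OUT={d:+, e:-; rest ⊤}
  B8:  IN={d:+; rest ⊤}  OUT={d:+; rest ⊤}
  B9:  IN={d:+; rest ⊤}  OUT={d:-; rest ⊤}

Merge at B9: IN[B9] = OUT[B8] = {a: ⊤, b: ⊤, c: ⊤, d: +, e: ⊤, f: ⊤}

Answer: {a: ⊤, b: ⊤, c: ⊤, d: +, e: ⊤, f: ⊤}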